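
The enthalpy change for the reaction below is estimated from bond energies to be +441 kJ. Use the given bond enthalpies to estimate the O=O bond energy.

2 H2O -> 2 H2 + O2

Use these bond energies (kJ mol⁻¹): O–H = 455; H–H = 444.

D(O=O) ≈ 491 kJ/mol

Let D be the O=O bond energy.
Σ(broken) = 4×455 = 1820
Σ(formed) = 2×444 + 1×D = 888 + D
ΔH = Σ(broken) − Σ(formed) = (1820) − (888 + D) = +932 − D
Setting this equal to +441 kJ gives D = 491 kJ/mol.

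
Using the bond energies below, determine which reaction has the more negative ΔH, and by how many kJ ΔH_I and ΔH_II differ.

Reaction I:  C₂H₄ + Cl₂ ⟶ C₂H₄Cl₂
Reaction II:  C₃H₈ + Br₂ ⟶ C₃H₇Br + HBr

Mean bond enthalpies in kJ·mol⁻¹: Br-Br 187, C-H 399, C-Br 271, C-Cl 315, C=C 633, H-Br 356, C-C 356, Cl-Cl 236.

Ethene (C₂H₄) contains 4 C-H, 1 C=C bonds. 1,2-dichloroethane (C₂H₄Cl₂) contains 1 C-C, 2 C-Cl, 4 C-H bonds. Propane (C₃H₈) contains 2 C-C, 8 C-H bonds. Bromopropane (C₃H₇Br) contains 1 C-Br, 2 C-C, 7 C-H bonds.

Reaction I:
  Bonds broken (reactants):
    C-H: 4 × 399 = 1596
    C=C: 1 × 633 = 633
    Cl-Cl: 1 × 236 = 236
    Σ(broken) = 2465 kJ
  Bonds formed (products):
    C-C: 1 × 356 = 356
    C-Cl: 2 × 315 = 630
    C-H: 4 × 399 = 1596
    Σ(formed) = 2582 kJ
  ΔH_I = 2465 − 2582 = −117 kJ
Reaction II:
  Bonds broken (reactants):
    Br-Br: 1 × 187 = 187
    C-C: 2 × 356 = 712
    C-H: 8 × 399 = 3192
    Σ(broken) = 4091 kJ
  Bonds formed (products):
    C-Br: 1 × 271 = 271
    C-C: 2 × 356 = 712
    C-H: 7 × 399 = 2793
    H-Br: 1 × 356 = 356
    Σ(formed) = 4132 kJ
  ΔH_II = 4091 − 4132 = −41 kJ
ΔH_I − ΔH_II = −76 kJ, so reaction I has the more negative ΔH; |ΔH_I − ΔH_II| = 76 kJ.

Reaction I, by 76 kJ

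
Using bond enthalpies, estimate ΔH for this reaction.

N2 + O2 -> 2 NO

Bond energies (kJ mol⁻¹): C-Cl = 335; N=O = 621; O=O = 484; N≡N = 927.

Bonds broken (reactants):
  N≡N: 1 × 927 = 927
  O=O: 1 × 484 = 484
  Σ(broken) = 1411 kJ
Bonds formed (products):
  N=O: 2 × 621 = 1242
  Σ(formed) = 1242 kJ
ΔH = Σ(broken) − Σ(formed) = 1411 − 1242 = +169 kJ

ΔH ≈ +169 kJ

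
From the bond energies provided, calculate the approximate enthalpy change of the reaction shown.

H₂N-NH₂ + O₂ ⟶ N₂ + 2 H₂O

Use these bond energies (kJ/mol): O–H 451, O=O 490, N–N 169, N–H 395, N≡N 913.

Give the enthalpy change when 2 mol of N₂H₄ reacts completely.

Bonds broken (reactants):
  N–H: 4 × 395 = 1580
  N–N: 1 × 169 = 169
  O=O: 1 × 490 = 490
  Σ(broken) = 2239 kJ
Bonds formed (products):
  N≡N: 1 × 913 = 913
  O–H: 4 × 451 = 1804
  Σ(formed) = 2717 kJ
ΔH = Σ(broken) − Σ(formed) = 2239 − 2717 = −478 kJ
For 2× the reaction as written: 2 × (−478) = −956 kJ

ΔH = −956 kJ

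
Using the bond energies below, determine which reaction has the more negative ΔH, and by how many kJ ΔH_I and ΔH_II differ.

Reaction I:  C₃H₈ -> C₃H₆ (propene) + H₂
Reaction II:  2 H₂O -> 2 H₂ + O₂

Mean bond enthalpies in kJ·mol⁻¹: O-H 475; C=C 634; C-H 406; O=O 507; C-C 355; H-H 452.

Reaction I, by 408 kJ

Reaction I:
  Bonds broken (reactants):
    C-C: 2 × 355 = 710
    C-H: 8 × 406 = 3248
    Σ(broken) = 3958 kJ
  Bonds formed (products):
    C-C: 1 × 355 = 355
    C-H: 6 × 406 = 2436
    C=C: 1 × 634 = 634
    H-H: 1 × 452 = 452
    Σ(formed) = 3877 kJ
  ΔH_I = 3958 − 3877 = +81 kJ
Reaction II:
  Bonds broken (reactants):
    O-H: 4 × 475 = 1900
    Σ(broken) = 1900 kJ
  Bonds formed (products):
    H-H: 2 × 452 = 904
    O=O: 1 × 507 = 507
    Σ(formed) = 1411 kJ
  ΔH_II = 1900 − 1411 = +489 kJ
ΔH_I − ΔH_II = −408 kJ, so reaction I has the more negative ΔH; |ΔH_I − ΔH_II| = 408 kJ.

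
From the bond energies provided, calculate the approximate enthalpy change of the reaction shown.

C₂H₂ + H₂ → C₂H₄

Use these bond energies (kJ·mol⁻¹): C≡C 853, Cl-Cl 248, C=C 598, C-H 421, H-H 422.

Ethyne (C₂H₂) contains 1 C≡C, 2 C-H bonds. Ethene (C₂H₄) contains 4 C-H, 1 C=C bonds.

Bonds broken (reactants):
  C≡C: 1 × 853 = 853
  C-H: 2 × 421 = 842
  H-H: 1 × 422 = 422
  Σ(broken) = 2117 kJ
Bonds formed (products):
  C-H: 4 × 421 = 1684
  C=C: 1 × 598 = 598
  Σ(formed) = 2282 kJ
ΔH = Σ(broken) − Σ(formed) = 2117 − 2282 = −165 kJ

ΔH ≈ −165 kJ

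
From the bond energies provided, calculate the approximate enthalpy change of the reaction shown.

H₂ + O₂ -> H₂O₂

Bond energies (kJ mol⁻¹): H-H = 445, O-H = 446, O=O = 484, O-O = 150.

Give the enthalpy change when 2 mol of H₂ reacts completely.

ΔH = −226 kJ

Bonds broken (reactants):
  H-H: 1 × 445 = 445
  O=O: 1 × 484 = 484
  Σ(broken) = 929 kJ
Bonds formed (products):
  O-H: 2 × 446 = 892
  O-O: 1 × 150 = 150
  Σ(formed) = 1042 kJ
ΔH = Σ(broken) − Σ(formed) = 929 − 1042 = −113 kJ
For 2× the reaction as written: 2 × (−113) = −226 kJ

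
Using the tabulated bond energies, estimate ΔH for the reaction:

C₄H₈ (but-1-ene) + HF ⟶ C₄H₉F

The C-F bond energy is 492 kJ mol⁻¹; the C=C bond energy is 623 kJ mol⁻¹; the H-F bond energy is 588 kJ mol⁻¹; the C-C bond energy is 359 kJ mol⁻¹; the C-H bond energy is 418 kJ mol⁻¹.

ΔH ≈ −58 kJ

Bonds broken (reactants):
  C-C: 2 × 359 = 718
  C-H: 8 × 418 = 3344
  C=C: 1 × 623 = 623
  H-F: 1 × 588 = 588
  Σ(broken) = 5273 kJ
Bonds formed (products):
  C-C: 3 × 359 = 1077
  C-F: 1 × 492 = 492
  C-H: 9 × 418 = 3762
  Σ(formed) = 5331 kJ
ΔH = Σ(broken) − Σ(formed) = 5273 − 5331 = −58 kJ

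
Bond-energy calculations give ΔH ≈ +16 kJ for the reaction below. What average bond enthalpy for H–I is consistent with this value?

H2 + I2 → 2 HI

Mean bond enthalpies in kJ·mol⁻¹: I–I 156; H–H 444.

Let D be the H–I bond energy.
Σ(broken) = 1×444 + 1×156 = 600
Σ(formed) = 2×D = 2D
ΔH = Σ(broken) − Σ(formed) = (600) − (2D) = +600 − 2D
Setting this equal to +16 kJ gives 2D = 584, so D = 292 kJ/mol.

D(H–I) ≈ 292 kJ/mol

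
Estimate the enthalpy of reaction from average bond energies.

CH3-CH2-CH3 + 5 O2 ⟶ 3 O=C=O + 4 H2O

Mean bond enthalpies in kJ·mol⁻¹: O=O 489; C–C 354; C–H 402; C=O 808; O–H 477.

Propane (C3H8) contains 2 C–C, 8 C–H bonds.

Bonds broken (reactants):
  C–C: 2 × 354 = 708
  C–H: 8 × 402 = 3216
  O=O: 5 × 489 = 2445
  Σ(broken) = 6369 kJ
Bonds formed (products):
  C=O: 6 × 808 = 4848
  O–H: 8 × 477 = 3816
  Σ(formed) = 8664 kJ
ΔH = Σ(broken) − Σ(formed) = 6369 − 8664 = −2295 kJ

ΔH ≈ −2295 kJ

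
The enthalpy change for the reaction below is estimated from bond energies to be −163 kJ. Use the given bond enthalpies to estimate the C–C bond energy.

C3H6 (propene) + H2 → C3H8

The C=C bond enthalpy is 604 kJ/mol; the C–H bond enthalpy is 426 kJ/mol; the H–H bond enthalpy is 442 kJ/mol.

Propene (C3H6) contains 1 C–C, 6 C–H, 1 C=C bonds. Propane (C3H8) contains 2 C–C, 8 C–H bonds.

Let D be the C–C bond energy.
Σ(broken) = 1×D + 6×426 + 1×604 + 1×442 = 3602 + D
Σ(formed) = 2×D + 8×426 = 3408 + 2D
ΔH = Σ(broken) − Σ(formed) = (3602 + D) − (3408 + 2D) = +194 − D
Setting this equal to −163 kJ gives D = 357 kJ/mol.

D(C–C) ≈ 357 kJ/mol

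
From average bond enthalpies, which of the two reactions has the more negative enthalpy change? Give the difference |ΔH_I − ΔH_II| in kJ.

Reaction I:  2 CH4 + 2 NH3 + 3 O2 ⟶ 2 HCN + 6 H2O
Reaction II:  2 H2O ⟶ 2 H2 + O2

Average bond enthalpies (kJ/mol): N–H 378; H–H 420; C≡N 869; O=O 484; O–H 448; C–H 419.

Reaction I:
  Bonds broken (reactants):
    C–H: 8 × 419 = 3352
    N–H: 6 × 378 = 2268
    O=O: 3 × 484 = 1452
    Σ(broken) = 7072 kJ
  Bonds formed (products):
    C≡N: 2 × 869 = 1738
    C–H: 2 × 419 = 838
    O–H: 12 × 448 = 5376
    Σ(formed) = 7952 kJ
  ΔH_I = 7072 − 7952 = −880 kJ
Reaction II:
  Bonds broken (reactants):
    O–H: 4 × 448 = 1792
    Σ(broken) = 1792 kJ
  Bonds formed (products):
    H–H: 2 × 420 = 840
    O=O: 1 × 484 = 484
    Σ(formed) = 1324 kJ
  ΔH_II = 1792 − 1324 = +468 kJ
ΔH_I − ΔH_II = −1348 kJ, so reaction I has the more negative ΔH; |ΔH_I − ΔH_II| = 1348 kJ.

Reaction I, by 1348 kJ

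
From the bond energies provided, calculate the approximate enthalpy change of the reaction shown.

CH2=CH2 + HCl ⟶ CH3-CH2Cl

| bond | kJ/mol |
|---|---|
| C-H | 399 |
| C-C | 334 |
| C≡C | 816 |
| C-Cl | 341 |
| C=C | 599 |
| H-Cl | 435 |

Bonds broken (reactants):
  C-H: 4 × 399 = 1596
  C=C: 1 × 599 = 599
  H-Cl: 1 × 435 = 435
  Σ(broken) = 2630 kJ
Bonds formed (products):
  C-C: 1 × 334 = 334
  C-Cl: 1 × 341 = 341
  C-H: 5 × 399 = 1995
  Σ(formed) = 2670 kJ
ΔH = Σ(broken) − Σ(formed) = 2630 − 2670 = −40 kJ

ΔH ≈ −40 kJ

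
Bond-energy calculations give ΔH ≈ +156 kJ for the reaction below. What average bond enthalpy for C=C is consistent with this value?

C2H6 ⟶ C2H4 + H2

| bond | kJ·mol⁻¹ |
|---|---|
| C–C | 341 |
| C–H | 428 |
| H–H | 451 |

Let D be the C=C bond energy.
Σ(broken) = 1×341 + 6×428 = 2909
Σ(formed) = 4×428 + 1×D + 1×451 = 2163 + D
ΔH = Σ(broken) − Σ(formed) = (2909) − (2163 + D) = +746 − D
Setting this equal to +156 kJ gives D = 590 kJ/mol.

D(C=C) ≈ 590 kJ/mol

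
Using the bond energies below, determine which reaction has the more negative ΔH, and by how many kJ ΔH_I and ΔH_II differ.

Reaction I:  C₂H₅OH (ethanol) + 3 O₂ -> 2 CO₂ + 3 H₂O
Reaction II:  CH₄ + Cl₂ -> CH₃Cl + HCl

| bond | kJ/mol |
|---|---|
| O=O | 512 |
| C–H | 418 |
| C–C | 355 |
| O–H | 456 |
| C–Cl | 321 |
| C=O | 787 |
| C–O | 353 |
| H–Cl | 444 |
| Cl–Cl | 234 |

Reaction I, by 981 kJ

Reaction I:
  Bonds broken (reactants):
    C–C: 1 × 355 = 355
    C–H: 5 × 418 = 2090
    C–O: 1 × 353 = 353
    O–H: 1 × 456 = 456
    O=O: 3 × 512 = 1536
    Σ(broken) = 4790 kJ
  Bonds formed (products):
    C=O: 4 × 787 = 3148
    O–H: 6 × 456 = 2736
    Σ(formed) = 5884 kJ
  ΔH_I = 4790 − 5884 = −1094 kJ
Reaction II:
  Bonds broken (reactants):
    C–H: 4 × 418 = 1672
    Cl–Cl: 1 × 234 = 234
    Σ(broken) = 1906 kJ
  Bonds formed (products):
    C–Cl: 1 × 321 = 321
    C–H: 3 × 418 = 1254
    H–Cl: 1 × 444 = 444
    Σ(formed) = 2019 kJ
  ΔH_II = 1906 − 2019 = −113 kJ
ΔH_I − ΔH_II = −981 kJ, so reaction I has the more negative ΔH; |ΔH_I − ΔH_II| = 981 kJ.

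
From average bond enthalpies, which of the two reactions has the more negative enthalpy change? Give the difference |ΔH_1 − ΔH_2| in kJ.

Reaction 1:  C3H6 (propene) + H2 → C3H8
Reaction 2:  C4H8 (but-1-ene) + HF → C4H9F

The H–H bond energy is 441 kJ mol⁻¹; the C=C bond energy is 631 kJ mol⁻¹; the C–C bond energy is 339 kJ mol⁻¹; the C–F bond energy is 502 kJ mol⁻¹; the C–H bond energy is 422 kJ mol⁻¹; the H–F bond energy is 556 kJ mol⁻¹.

Reaction 1, by 35 kJ

Reaction 1:
  Bonds broken (reactants):
    C–C: 1 × 339 = 339
    C–H: 6 × 422 = 2532
    C=C: 1 × 631 = 631
    H–H: 1 × 441 = 441
    Σ(broken) = 3943 kJ
  Bonds formed (products):
    C–C: 2 × 339 = 678
    C–H: 8 × 422 = 3376
    Σ(formed) = 4054 kJ
  ΔH_1 = 3943 − 4054 = −111 kJ
Reaction 2:
  Bonds broken (reactants):
    C–C: 2 × 339 = 678
    C–H: 8 × 422 = 3376
    C=C: 1 × 631 = 631
    H–F: 1 × 556 = 556
    Σ(broken) = 5241 kJ
  Bonds formed (products):
    C–C: 3 × 339 = 1017
    C–F: 1 × 502 = 502
    C–H: 9 × 422 = 3798
    Σ(formed) = 5317 kJ
  ΔH_2 = 5241 − 5317 = −76 kJ
ΔH_1 − ΔH_2 = −35 kJ, so reaction 1 has the more negative ΔH; |ΔH_1 − ΔH_2| = 35 kJ.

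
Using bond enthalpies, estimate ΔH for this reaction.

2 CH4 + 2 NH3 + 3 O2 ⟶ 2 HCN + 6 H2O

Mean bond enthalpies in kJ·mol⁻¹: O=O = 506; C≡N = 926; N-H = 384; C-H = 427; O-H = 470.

ΔH ≈ −1108 kJ

Bonds broken (reactants):
  C-H: 8 × 427 = 3416
  N-H: 6 × 384 = 2304
  O=O: 3 × 506 = 1518
  Σ(broken) = 7238 kJ
Bonds formed (products):
  C≡N: 2 × 926 = 1852
  C-H: 2 × 427 = 854
  O-H: 12 × 470 = 5640
  Σ(formed) = 8346 kJ
ΔH = Σ(broken) − Σ(formed) = 7238 − 8346 = −1108 kJ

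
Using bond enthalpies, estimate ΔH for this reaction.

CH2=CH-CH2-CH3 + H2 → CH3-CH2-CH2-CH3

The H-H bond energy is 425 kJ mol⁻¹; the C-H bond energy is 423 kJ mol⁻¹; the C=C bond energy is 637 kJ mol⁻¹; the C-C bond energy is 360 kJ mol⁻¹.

Bonds broken (reactants):
  C-C: 2 × 360 = 720
  C-H: 8 × 423 = 3384
  C=C: 1 × 637 = 637
  H-H: 1 × 425 = 425
  Σ(broken) = 5166 kJ
Bonds formed (products):
  C-C: 3 × 360 = 1080
  C-H: 10 × 423 = 4230
  Σ(formed) = 5310 kJ
ΔH = Σ(broken) − Σ(formed) = 5166 − 5310 = −144 kJ

ΔH ≈ −144 kJ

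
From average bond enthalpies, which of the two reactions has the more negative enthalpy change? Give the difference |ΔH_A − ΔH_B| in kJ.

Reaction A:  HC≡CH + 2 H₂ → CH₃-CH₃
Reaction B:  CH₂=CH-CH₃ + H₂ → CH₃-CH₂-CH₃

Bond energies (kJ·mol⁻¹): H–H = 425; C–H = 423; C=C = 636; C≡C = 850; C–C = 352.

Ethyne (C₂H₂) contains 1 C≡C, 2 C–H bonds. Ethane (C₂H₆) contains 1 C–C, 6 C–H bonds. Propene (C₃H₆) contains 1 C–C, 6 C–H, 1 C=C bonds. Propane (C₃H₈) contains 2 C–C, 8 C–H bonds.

Reaction A:
  Bonds broken (reactants):
    C≡C: 1 × 850 = 850
    C–H: 2 × 423 = 846
    H–H: 2 × 425 = 850
    Σ(broken) = 2546 kJ
  Bonds formed (products):
    C–C: 1 × 352 = 352
    C–H: 6 × 423 = 2538
    Σ(formed) = 2890 kJ
  ΔH_A = 2546 − 2890 = −344 kJ
Reaction B:
  Bonds broken (reactants):
    C–C: 1 × 352 = 352
    C–H: 6 × 423 = 2538
    C=C: 1 × 636 = 636
    H–H: 1 × 425 = 425
    Σ(broken) = 3951 kJ
  Bonds formed (products):
    C–C: 2 × 352 = 704
    C–H: 8 × 423 = 3384
    Σ(formed) = 4088 kJ
  ΔH_B = 3951 − 4088 = −137 kJ
ΔH_A − ΔH_B = −207 kJ, so reaction A has the more negative ΔH; |ΔH_A − ΔH_B| = 207 kJ.

Reaction A, by 207 kJ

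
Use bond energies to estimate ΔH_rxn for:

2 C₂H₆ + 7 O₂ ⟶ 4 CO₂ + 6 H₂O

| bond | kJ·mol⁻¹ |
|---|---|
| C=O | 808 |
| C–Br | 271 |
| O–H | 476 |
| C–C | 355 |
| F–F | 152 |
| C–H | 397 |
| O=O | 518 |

ΔH ≈ −3076 kJ

Bonds broken (reactants):
  C–C: 2 × 355 = 710
  C–H: 12 × 397 = 4764
  O=O: 7 × 518 = 3626
  Σ(broken) = 9100 kJ
Bonds formed (products):
  C=O: 8 × 808 = 6464
  O–H: 12 × 476 = 5712
  Σ(formed) = 12176 kJ
ΔH = Σ(broken) − Σ(formed) = 9100 − 12176 = −3076 kJ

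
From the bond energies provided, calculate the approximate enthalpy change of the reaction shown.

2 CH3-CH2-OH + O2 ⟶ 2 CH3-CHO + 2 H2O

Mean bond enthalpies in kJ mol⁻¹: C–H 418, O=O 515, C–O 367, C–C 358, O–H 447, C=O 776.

ΔH ≈ −361 kJ

Bonds broken (reactants):
  C–C: 2 × 358 = 716
  C–H: 10 × 418 = 4180
  C–O: 2 × 367 = 734
  O–H: 2 × 447 = 894
  O=O: 1 × 515 = 515
  Σ(broken) = 7039 kJ
Bonds formed (products):
  C–C: 2 × 358 = 716
  C–H: 8 × 418 = 3344
  C=O: 2 × 776 = 1552
  O–H: 4 × 447 = 1788
  Σ(formed) = 7400 kJ
ΔH = Σ(broken) − Σ(formed) = 7039 − 7400 = −361 kJ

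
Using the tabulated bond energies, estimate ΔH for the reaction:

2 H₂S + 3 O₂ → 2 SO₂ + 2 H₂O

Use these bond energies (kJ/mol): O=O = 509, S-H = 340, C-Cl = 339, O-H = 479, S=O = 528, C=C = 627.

ΔH ≈ −1141 kJ

Bonds broken (reactants):
  O=O: 3 × 509 = 1527
  S-H: 4 × 340 = 1360
  Σ(broken) = 2887 kJ
Bonds formed (products):
  O-H: 4 × 479 = 1916
  S=O: 4 × 528 = 2112
  Σ(formed) = 4028 kJ
ΔH = Σ(broken) − Σ(formed) = 2887 − 4028 = −1141 kJ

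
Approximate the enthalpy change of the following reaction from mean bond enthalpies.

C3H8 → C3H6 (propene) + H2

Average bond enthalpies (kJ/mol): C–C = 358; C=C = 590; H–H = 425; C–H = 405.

Bonds broken (reactants):
  C–C: 2 × 358 = 716
  C–H: 8 × 405 = 3240
  Σ(broken) = 3956 kJ
Bonds formed (products):
  C–C: 1 × 358 = 358
  C–H: 6 × 405 = 2430
  C=C: 1 × 590 = 590
  H–H: 1 × 425 = 425
  Σ(formed) = 3803 kJ
ΔH = Σ(broken) − Σ(formed) = 3956 − 3803 = +153 kJ

ΔH ≈ +153 kJ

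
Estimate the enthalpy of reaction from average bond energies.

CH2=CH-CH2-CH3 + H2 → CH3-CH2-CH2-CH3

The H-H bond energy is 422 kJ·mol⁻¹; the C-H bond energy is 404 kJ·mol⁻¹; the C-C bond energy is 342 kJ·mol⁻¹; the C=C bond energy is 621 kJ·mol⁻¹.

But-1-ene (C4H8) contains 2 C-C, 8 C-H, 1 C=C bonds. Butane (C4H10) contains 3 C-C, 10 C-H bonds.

ΔH ≈ −107 kJ

Bonds broken (reactants):
  C-C: 2 × 342 = 684
  C-H: 8 × 404 = 3232
  C=C: 1 × 621 = 621
  H-H: 1 × 422 = 422
  Σ(broken) = 4959 kJ
Bonds formed (products):
  C-C: 3 × 342 = 1026
  C-H: 10 × 404 = 4040
  Σ(formed) = 5066 kJ
ΔH = Σ(broken) − Σ(formed) = 4959 − 5066 = −107 kJ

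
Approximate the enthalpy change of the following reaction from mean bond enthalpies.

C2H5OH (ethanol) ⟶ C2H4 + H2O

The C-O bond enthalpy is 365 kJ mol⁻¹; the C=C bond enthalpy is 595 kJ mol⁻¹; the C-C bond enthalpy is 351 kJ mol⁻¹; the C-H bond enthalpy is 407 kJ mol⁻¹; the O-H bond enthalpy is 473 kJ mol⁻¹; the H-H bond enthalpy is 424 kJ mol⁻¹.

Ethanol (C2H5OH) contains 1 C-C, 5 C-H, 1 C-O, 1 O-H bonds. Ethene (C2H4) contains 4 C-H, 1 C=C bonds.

ΔH ≈ +55 kJ

Bonds broken (reactants):
  C-C: 1 × 351 = 351
  C-H: 5 × 407 = 2035
  C-O: 1 × 365 = 365
  O-H: 1 × 473 = 473
  Σ(broken) = 3224 kJ
Bonds formed (products):
  C-H: 4 × 407 = 1628
  C=C: 1 × 595 = 595
  O-H: 2 × 473 = 946
  Σ(formed) = 3169 kJ
ΔH = Σ(broken) − Σ(formed) = 3224 − 3169 = +55 kJ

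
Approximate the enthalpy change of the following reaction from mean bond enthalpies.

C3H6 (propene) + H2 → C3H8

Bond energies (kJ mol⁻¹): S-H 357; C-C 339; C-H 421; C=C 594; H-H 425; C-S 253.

Bonds broken (reactants):
  C-C: 1 × 339 = 339
  C-H: 6 × 421 = 2526
  C=C: 1 × 594 = 594
  H-H: 1 × 425 = 425
  Σ(broken) = 3884 kJ
Bonds formed (products):
  C-C: 2 × 339 = 678
  C-H: 8 × 421 = 3368
  Σ(formed) = 4046 kJ
ΔH = Σ(broken) − Σ(formed) = 3884 − 4046 = −162 kJ

ΔH ≈ −162 kJ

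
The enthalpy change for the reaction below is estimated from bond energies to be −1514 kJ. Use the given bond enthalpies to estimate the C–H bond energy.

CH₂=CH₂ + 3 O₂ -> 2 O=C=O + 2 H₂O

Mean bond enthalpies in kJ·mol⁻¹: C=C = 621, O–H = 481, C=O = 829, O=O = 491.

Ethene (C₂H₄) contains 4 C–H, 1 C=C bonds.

Let D be the C–H bond energy.
Σ(broken) = 4×D + 1×621 + 3×491 = 2094 + 4D
Σ(formed) = 4×829 + 4×481 = 5240
ΔH = Σ(broken) − Σ(formed) = (2094 + 4D) − (5240) = −3146 + 4D
Setting this equal to −1514 kJ gives 4D = 1632, so D = 408 kJ/mol.

D(C–H) ≈ 408 kJ/mol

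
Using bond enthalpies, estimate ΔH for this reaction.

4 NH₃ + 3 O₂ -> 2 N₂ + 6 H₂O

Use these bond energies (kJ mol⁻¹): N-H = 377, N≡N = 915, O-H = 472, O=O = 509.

ΔH ≈ −1443 kJ

Bonds broken (reactants):
  N-H: 12 × 377 = 4524
  O=O: 3 × 509 = 1527
  Σ(broken) = 6051 kJ
Bonds formed (products):
  N≡N: 2 × 915 = 1830
  O-H: 12 × 472 = 5664
  Σ(formed) = 7494 kJ
ΔH = Σ(broken) − Σ(formed) = 6051 − 7494 = −1443 kJ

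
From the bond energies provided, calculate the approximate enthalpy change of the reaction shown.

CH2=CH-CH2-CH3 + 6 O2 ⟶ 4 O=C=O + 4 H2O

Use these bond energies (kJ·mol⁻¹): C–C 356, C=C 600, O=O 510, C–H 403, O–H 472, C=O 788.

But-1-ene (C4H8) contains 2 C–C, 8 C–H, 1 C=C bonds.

ΔH ≈ −2484 kJ

Bonds broken (reactants):
  C–C: 2 × 356 = 712
  C–H: 8 × 403 = 3224
  C=C: 1 × 600 = 600
  O=O: 6 × 510 = 3060
  Σ(broken) = 7596 kJ
Bonds formed (products):
  C=O: 8 × 788 = 6304
  O–H: 8 × 472 = 3776
  Σ(formed) = 10080 kJ
ΔH = Σ(broken) − Σ(formed) = 7596 − 10080 = −2484 kJ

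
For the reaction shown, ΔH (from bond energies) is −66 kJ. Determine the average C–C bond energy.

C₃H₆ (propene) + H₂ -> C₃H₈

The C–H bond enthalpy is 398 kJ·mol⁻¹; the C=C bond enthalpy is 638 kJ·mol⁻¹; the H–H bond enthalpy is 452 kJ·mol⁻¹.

Let D be the C–C bond energy.
Σ(broken) = 1×D + 6×398 + 1×638 + 1×452 = 3478 + D
Σ(formed) = 2×D + 8×398 = 3184 + 2D
ΔH = Σ(broken) − Σ(formed) = (3478 + D) − (3184 + 2D) = +294 − D
Setting this equal to −66 kJ gives D = 360 kJ/mol.

D(C–C) ≈ 360 kJ/mol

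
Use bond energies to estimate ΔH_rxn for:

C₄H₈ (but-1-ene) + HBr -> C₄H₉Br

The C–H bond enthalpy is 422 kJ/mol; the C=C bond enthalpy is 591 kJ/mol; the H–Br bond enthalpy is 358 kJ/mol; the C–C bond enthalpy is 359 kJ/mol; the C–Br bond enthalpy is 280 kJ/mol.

Bonds broken (reactants):
  C–C: 2 × 359 = 718
  C–H: 8 × 422 = 3376
  C=C: 1 × 591 = 591
  H–Br: 1 × 358 = 358
  Σ(broken) = 5043 kJ
Bonds formed (products):
  C–Br: 1 × 280 = 280
  C–C: 3 × 359 = 1077
  C–H: 9 × 422 = 3798
  Σ(formed) = 5155 kJ
ΔH = Σ(broken) − Σ(formed) = 5043 − 5155 = −112 kJ

ΔH ≈ −112 kJ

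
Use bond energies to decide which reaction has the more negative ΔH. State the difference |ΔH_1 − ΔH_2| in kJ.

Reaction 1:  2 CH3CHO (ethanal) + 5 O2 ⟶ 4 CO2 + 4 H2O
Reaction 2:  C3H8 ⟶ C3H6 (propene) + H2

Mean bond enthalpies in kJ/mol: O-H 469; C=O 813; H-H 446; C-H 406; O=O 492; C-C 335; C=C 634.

Reaction 1:
  Bonds broken (reactants):
    C-C: 2 × 335 = 670
    C-H: 8 × 406 = 3248
    C=O: 2 × 813 = 1626
    O=O: 5 × 492 = 2460
    Σ(broken) = 8004 kJ
  Bonds formed (products):
    C=O: 8 × 813 = 6504
    O-H: 8 × 469 = 3752
    Σ(formed) = 10256 kJ
  ΔH_1 = 8004 − 10256 = −2252 kJ
Reaction 2:
  Bonds broken (reactants):
    C-C: 2 × 335 = 670
    C-H: 8 × 406 = 3248
    Σ(broken) = 3918 kJ
  Bonds formed (products):
    C-C: 1 × 335 = 335
    C-H: 6 × 406 = 2436
    C=C: 1 × 634 = 634
    H-H: 1 × 446 = 446
    Σ(formed) = 3851 kJ
  ΔH_2 = 3918 − 3851 = +67 kJ
ΔH_1 − ΔH_2 = −2319 kJ, so reaction 1 has the more negative ΔH; |ΔH_1 − ΔH_2| = 2319 kJ.

Reaction 1, by 2319 kJ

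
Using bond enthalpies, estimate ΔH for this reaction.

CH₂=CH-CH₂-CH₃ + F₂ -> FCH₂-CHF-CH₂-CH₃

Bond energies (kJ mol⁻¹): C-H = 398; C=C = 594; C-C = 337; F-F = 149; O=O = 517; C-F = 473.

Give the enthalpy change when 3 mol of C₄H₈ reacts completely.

ΔH = −1620 kJ

Bonds broken (reactants):
  C-C: 2 × 337 = 674
  C-H: 8 × 398 = 3184
  C=C: 1 × 594 = 594
  F-F: 1 × 149 = 149
  Σ(broken) = 4601 kJ
Bonds formed (products):
  C-C: 3 × 337 = 1011
  C-F: 2 × 473 = 946
  C-H: 8 × 398 = 3184
  Σ(formed) = 5141 kJ
ΔH = Σ(broken) − Σ(formed) = 4601 − 5141 = −540 kJ
For 3× the reaction as written: 3 × (−540) = −1620 kJ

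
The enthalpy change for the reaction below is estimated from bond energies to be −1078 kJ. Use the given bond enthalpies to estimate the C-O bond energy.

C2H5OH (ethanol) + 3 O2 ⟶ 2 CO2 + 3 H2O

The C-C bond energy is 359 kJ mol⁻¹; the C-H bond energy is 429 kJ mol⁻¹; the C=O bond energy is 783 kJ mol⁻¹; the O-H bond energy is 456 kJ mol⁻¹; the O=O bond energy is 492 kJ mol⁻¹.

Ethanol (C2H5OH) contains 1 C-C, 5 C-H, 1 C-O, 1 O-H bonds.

Let D be the C-O bond energy.
Σ(broken) = 1×359 + 5×429 + 1×D + 1×456 + 3×492 = 4436 + D
Σ(formed) = 4×783 + 6×456 = 5868
ΔH = Σ(broken) − Σ(formed) = (4436 + D) − (5868) = −1432 + D
Setting this equal to −1078 kJ gives D = 354 kJ/mol.

D(C-O) ≈ 354 kJ/mol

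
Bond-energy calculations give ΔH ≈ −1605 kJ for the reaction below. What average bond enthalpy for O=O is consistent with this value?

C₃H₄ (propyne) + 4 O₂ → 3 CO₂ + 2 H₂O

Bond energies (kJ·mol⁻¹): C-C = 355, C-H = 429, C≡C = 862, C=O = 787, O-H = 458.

D(O=O) ≈ 504 kJ/mol

Let D be the O=O bond energy.
Σ(broken) = 1×862 + 1×355 + 4×429 + 4×D = 2933 + 4D
Σ(formed) = 6×787 + 4×458 = 6554
ΔH = Σ(broken) − Σ(formed) = (2933 + 4D) − (6554) = −3621 + 4D
Setting this equal to −1605 kJ gives 4D = 2016, so D = 504 kJ/mol.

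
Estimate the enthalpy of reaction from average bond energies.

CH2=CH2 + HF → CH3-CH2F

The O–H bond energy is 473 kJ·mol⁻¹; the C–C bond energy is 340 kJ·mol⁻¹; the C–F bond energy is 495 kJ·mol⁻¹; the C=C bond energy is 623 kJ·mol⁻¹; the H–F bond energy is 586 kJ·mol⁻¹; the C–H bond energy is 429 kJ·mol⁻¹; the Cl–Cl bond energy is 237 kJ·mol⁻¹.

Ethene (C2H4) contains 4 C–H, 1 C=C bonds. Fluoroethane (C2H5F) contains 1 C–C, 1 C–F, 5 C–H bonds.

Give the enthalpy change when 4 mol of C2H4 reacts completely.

ΔH = −220 kJ

Bonds broken (reactants):
  C–H: 4 × 429 = 1716
  C=C: 1 × 623 = 623
  H–F: 1 × 586 = 586
  Σ(broken) = 2925 kJ
Bonds formed (products):
  C–C: 1 × 340 = 340
  C–F: 1 × 495 = 495
  C–H: 5 × 429 = 2145
  Σ(formed) = 2980 kJ
ΔH = Σ(broken) − Σ(formed) = 2925 − 2980 = −55 kJ
For 4× the reaction as written: 4 × (−55) = −220 kJ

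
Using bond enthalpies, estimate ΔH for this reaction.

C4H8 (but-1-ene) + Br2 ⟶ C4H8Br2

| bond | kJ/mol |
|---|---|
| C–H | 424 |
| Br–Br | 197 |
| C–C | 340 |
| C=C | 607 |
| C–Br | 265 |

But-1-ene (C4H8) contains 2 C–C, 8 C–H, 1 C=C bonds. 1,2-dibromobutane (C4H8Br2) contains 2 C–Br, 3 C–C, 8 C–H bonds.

Bonds broken (reactants):
  Br–Br: 1 × 197 = 197
  C–C: 2 × 340 = 680
  C–H: 8 × 424 = 3392
  C=C: 1 × 607 = 607
  Σ(broken) = 4876 kJ
Bonds formed (products):
  C–Br: 2 × 265 = 530
  C–C: 3 × 340 = 1020
  C–H: 8 × 424 = 3392
  Σ(formed) = 4942 kJ
ΔH = Σ(broken) − Σ(formed) = 4876 − 4942 = −66 kJ

ΔH ≈ −66 kJ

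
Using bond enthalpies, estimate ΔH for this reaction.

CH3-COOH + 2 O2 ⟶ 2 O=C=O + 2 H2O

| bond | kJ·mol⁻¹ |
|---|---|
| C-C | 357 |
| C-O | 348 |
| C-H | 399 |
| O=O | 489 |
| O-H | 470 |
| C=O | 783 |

Bonds broken (reactants):
  C-C: 1 × 357 = 357
  C-H: 3 × 399 = 1197
  C-O: 1 × 348 = 348
  C=O: 1 × 783 = 783
  O-H: 1 × 470 = 470
  O=O: 2 × 489 = 978
  Σ(broken) = 4133 kJ
Bonds formed (products):
  C=O: 4 × 783 = 3132
  O-H: 4 × 470 = 1880
  Σ(formed) = 5012 kJ
ΔH = Σ(broken) − Σ(formed) = 4133 − 5012 = −879 kJ

ΔH ≈ −879 kJ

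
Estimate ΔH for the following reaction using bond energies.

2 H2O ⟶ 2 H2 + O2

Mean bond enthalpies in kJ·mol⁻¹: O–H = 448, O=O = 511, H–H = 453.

ΔH ≈ +375 kJ

Bonds broken (reactants):
  O–H: 4 × 448 = 1792
  Σ(broken) = 1792 kJ
Bonds formed (products):
  H–H: 2 × 453 = 906
  O=O: 1 × 511 = 511
  Σ(formed) = 1417 kJ
ΔH = Σ(broken) − Σ(formed) = 1792 − 1417 = +375 kJ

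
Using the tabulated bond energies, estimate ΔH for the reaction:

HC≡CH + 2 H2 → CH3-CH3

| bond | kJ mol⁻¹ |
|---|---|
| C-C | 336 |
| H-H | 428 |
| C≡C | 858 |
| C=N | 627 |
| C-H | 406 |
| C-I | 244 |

Bonds broken (reactants):
  C≡C: 1 × 858 = 858
  C-H: 2 × 406 = 812
  H-H: 2 × 428 = 856
  Σ(broken) = 2526 kJ
Bonds formed (products):
  C-C: 1 × 336 = 336
  C-H: 6 × 406 = 2436
  Σ(formed) = 2772 kJ
ΔH = Σ(broken) − Σ(formed) = 2526 − 2772 = −246 kJ

ΔH ≈ −246 kJ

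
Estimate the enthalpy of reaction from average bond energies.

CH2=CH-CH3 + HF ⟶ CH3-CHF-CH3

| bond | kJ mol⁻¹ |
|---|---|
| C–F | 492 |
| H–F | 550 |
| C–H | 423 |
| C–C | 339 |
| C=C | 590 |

Bonds broken (reactants):
  C–C: 1 × 339 = 339
  C–H: 6 × 423 = 2538
  C=C: 1 × 590 = 590
  H–F: 1 × 550 = 550
  Σ(broken) = 4017 kJ
Bonds formed (products):
  C–C: 2 × 339 = 678
  C–F: 1 × 492 = 492
  C–H: 7 × 423 = 2961
  Σ(formed) = 4131 kJ
ΔH = Σ(broken) − Σ(formed) = 4017 − 4131 = −114 kJ

ΔH ≈ −114 kJ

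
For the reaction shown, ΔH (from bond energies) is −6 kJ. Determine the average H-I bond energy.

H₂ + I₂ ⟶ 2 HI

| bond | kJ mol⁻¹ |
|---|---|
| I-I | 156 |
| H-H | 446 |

Let D be the H-I bond energy.
Σ(broken) = 1×446 + 1×156 = 602
Σ(formed) = 2×D = 2D
ΔH = Σ(broken) − Σ(formed) = (602) − (2D) = +602 − 2D
Setting this equal to −6 kJ gives 2D = 608, so D = 304 kJ/mol.

D(H-I) ≈ 304 kJ/mol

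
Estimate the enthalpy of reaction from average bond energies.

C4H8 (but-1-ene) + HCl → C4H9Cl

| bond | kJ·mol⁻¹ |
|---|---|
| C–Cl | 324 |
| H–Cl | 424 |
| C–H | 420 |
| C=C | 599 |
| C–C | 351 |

Bonds broken (reactants):
  C–C: 2 × 351 = 702
  C–H: 8 × 420 = 3360
  C=C: 1 × 599 = 599
  H–Cl: 1 × 424 = 424
  Σ(broken) = 5085 kJ
Bonds formed (products):
  C–C: 3 × 351 = 1053
  C–Cl: 1 × 324 = 324
  C–H: 9 × 420 = 3780
  Σ(formed) = 5157 kJ
ΔH = Σ(broken) − Σ(formed) = 5085 − 5157 = −72 kJ

ΔH ≈ −72 kJ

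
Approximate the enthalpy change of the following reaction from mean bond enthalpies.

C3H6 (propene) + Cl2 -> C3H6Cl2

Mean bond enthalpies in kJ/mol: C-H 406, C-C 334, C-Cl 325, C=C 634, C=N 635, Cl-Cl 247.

Bonds broken (reactants):
  C-C: 1 × 334 = 334
  C-H: 6 × 406 = 2436
  C=C: 1 × 634 = 634
  Cl-Cl: 1 × 247 = 247
  Σ(broken) = 3651 kJ
Bonds formed (products):
  C-C: 2 × 334 = 668
  C-Cl: 2 × 325 = 650
  C-H: 6 × 406 = 2436
  Σ(formed) = 3754 kJ
ΔH = Σ(broken) − Σ(formed) = 3651 − 3754 = −103 kJ

ΔH ≈ −103 kJ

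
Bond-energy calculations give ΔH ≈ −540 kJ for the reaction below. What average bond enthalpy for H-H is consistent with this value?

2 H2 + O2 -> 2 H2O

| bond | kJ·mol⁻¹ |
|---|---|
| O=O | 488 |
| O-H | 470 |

D(H-H) ≈ 426 kJ/mol

Let D be the H-H bond energy.
Σ(broken) = 2×D + 1×488 = 488 + 2D
Σ(formed) = 4×470 = 1880
ΔH = Σ(broken) − Σ(formed) = (488 + 2D) − (1880) = −1392 + 2D
Setting this equal to −540 kJ gives 2D = 852, so D = 426 kJ/mol.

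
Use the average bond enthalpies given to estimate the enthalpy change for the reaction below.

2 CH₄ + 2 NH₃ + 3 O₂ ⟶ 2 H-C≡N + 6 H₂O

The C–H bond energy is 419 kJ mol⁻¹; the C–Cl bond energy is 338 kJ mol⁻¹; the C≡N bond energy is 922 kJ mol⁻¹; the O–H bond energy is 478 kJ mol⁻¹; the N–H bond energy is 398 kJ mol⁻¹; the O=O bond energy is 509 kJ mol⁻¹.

Bonds broken (reactants):
  C–H: 8 × 419 = 3352
  N–H: 6 × 398 = 2388
  O=O: 3 × 509 = 1527
  Σ(broken) = 7267 kJ
Bonds formed (products):
  C≡N: 2 × 922 = 1844
  C–H: 2 × 419 = 838
  O–H: 12 × 478 = 5736
  Σ(formed) = 8418 kJ
ΔH = Σ(broken) − Σ(formed) = 7267 − 8418 = −1151 kJ

ΔH ≈ −1151 kJ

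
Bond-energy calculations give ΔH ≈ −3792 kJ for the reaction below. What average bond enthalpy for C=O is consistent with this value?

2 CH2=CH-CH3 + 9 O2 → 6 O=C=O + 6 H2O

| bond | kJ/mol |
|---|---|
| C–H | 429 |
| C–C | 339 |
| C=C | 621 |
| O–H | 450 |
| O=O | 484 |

D(C=O) ≈ 818 kJ/mol

Let D be the C=O bond energy.
Σ(broken) = 2×339 + 12×429 + 2×621 + 9×484 = 11424
Σ(formed) = 12×D + 12×450 = 5400 + 12D
ΔH = Σ(broken) − Σ(formed) = (11424) − (5400 + 12D) = +6024 − 12D
Setting this equal to −3792 kJ gives 12D = 9816, so D = 818 kJ/mol.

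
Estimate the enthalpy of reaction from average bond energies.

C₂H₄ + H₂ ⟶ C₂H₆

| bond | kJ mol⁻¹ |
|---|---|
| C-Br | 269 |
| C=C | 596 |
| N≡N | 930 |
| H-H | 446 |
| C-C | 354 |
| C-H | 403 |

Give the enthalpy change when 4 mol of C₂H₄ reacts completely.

ΔH = −472 kJ

Bonds broken (reactants):
  C-H: 4 × 403 = 1612
  C=C: 1 × 596 = 596
  H-H: 1 × 446 = 446
  Σ(broken) = 2654 kJ
Bonds formed (products):
  C-C: 1 × 354 = 354
  C-H: 6 × 403 = 2418
  Σ(formed) = 2772 kJ
ΔH = Σ(broken) − Σ(formed) = 2654 − 2772 = −118 kJ
For 4× the reaction as written: 4 × (−118) = −472 kJ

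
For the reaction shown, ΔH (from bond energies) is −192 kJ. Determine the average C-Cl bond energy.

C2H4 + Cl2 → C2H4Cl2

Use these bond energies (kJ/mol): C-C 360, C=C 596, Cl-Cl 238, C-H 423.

D(C-Cl) ≈ 333 kJ/mol

Let D be the C-Cl bond energy.
Σ(broken) = 4×423 + 1×596 + 1×238 = 2526
Σ(formed) = 1×360 + 2×D + 4×423 = 2052 + 2D
ΔH = Σ(broken) − Σ(formed) = (2526) − (2052 + 2D) = +474 − 2D
Setting this equal to −192 kJ gives 2D = 666, so D = 333 kJ/mol.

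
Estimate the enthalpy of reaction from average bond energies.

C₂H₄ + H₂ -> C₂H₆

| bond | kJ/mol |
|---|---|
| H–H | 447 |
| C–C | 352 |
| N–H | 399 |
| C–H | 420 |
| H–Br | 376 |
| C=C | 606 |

Bonds broken (reactants):
  C–H: 4 × 420 = 1680
  C=C: 1 × 606 = 606
  H–H: 1 × 447 = 447
  Σ(broken) = 2733 kJ
Bonds formed (products):
  C–C: 1 × 352 = 352
  C–H: 6 × 420 = 2520
  Σ(formed) = 2872 kJ
ΔH = Σ(broken) − Σ(formed) = 2733 − 2872 = −139 kJ

ΔH ≈ −139 kJ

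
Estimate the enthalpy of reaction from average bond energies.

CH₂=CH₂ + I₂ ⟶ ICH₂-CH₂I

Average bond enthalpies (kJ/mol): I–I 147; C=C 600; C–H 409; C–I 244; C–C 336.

ΔH ≈ −77 kJ

Bonds broken (reactants):
  C–H: 4 × 409 = 1636
  C=C: 1 × 600 = 600
  I–I: 1 × 147 = 147
  Σ(broken) = 2383 kJ
Bonds formed (products):
  C–C: 1 × 336 = 336
  C–H: 4 × 409 = 1636
  C–I: 2 × 244 = 488
  Σ(formed) = 2460 kJ
ΔH = Σ(broken) − Σ(formed) = 2383 − 2460 = −77 kJ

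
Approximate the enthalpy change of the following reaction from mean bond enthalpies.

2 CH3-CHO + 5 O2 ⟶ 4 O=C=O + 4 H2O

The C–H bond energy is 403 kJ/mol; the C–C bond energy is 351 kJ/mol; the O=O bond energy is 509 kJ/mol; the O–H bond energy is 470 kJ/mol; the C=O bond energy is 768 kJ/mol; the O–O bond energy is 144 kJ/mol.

ΔH ≈ −1897 kJ

Bonds broken (reactants):
  C–C: 2 × 351 = 702
  C–H: 8 × 403 = 3224
  C=O: 2 × 768 = 1536
  O=O: 5 × 509 = 2545
  Σ(broken) = 8007 kJ
Bonds formed (products):
  C=O: 8 × 768 = 6144
  O–H: 8 × 470 = 3760
  Σ(formed) = 9904 kJ
ΔH = Σ(broken) − Σ(formed) = 8007 − 9904 = −1897 kJ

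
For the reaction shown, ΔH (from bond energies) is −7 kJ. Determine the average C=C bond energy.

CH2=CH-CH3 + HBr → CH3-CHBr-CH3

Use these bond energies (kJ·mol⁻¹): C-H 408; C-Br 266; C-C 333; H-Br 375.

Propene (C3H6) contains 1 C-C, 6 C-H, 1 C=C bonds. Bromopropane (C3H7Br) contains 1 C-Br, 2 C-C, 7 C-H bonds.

D(C=C) ≈ 625 kJ/mol

Let D be the C=C bond energy.
Σ(broken) = 1×333 + 6×408 + 1×D + 1×375 = 3156 + D
Σ(formed) = 1×266 + 2×333 + 7×408 = 3788
ΔH = Σ(broken) − Σ(formed) = (3156 + D) − (3788) = −632 + D
Setting this equal to −7 kJ gives D = 625 kJ/mol.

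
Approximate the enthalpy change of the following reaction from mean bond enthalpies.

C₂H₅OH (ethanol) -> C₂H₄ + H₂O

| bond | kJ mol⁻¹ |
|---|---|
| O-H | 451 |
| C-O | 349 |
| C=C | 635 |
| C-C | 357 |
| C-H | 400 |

Bonds broken (reactants):
  C-C: 1 × 357 = 357
  C-H: 5 × 400 = 2000
  C-O: 1 × 349 = 349
  O-H: 1 × 451 = 451
  Σ(broken) = 3157 kJ
Bonds formed (products):
  C-H: 4 × 400 = 1600
  C=C: 1 × 635 = 635
  O-H: 2 × 451 = 902
  Σ(formed) = 3137 kJ
ΔH = Σ(broken) − Σ(formed) = 3157 − 3137 = +20 kJ

ΔH ≈ +20 kJ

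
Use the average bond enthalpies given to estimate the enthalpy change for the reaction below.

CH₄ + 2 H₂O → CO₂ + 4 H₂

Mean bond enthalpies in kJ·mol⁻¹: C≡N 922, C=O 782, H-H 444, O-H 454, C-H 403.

Bonds broken (reactants):
  C-H: 4 × 403 = 1612
  O-H: 4 × 454 = 1816
  Σ(broken) = 3428 kJ
Bonds formed (products):
  C=O: 2 × 782 = 1564
  H-H: 4 × 444 = 1776
  Σ(formed) = 3340 kJ
ΔH = Σ(broken) − Σ(formed) = 3428 − 3340 = +88 kJ

ΔH ≈ +88 kJ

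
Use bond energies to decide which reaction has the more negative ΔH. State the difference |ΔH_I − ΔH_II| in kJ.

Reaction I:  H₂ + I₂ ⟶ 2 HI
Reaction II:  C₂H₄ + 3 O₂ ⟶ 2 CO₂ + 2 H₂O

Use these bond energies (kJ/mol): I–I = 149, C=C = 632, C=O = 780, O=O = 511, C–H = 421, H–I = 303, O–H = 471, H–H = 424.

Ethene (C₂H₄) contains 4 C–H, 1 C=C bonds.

Reaction II, by 1122 kJ

Reaction I:
  Bonds broken (reactants):
    H–H: 1 × 424 = 424
    I–I: 1 × 149 = 149
    Σ(broken) = 573 kJ
  Bonds formed (products):
    H–I: 2 × 303 = 606
    Σ(formed) = 606 kJ
  ΔH_I = 573 − 606 = −33 kJ
Reaction II:
  Bonds broken (reactants):
    C–H: 4 × 421 = 1684
    C=C: 1 × 632 = 632
    O=O: 3 × 511 = 1533
    Σ(broken) = 3849 kJ
  Bonds formed (products):
    C=O: 4 × 780 = 3120
    O–H: 4 × 471 = 1884
    Σ(formed) = 5004 kJ
  ΔH_II = 3849 − 5004 = −1155 kJ
ΔH_I − ΔH_II = +1122 kJ, so reaction II has the more negative ΔH; |ΔH_I − ΔH_II| = 1122 kJ.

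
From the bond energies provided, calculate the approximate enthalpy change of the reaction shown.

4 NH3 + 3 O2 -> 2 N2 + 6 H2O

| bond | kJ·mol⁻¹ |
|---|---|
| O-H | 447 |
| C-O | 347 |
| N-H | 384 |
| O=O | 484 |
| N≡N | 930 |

ΔH ≈ −1164 kJ

Bonds broken (reactants):
  N-H: 12 × 384 = 4608
  O=O: 3 × 484 = 1452
  Σ(broken) = 6060 kJ
Bonds formed (products):
  N≡N: 2 × 930 = 1860
  O-H: 12 × 447 = 5364
  Σ(formed) = 7224 kJ
ΔH = Σ(broken) − Σ(formed) = 6060 − 7224 = −1164 kJ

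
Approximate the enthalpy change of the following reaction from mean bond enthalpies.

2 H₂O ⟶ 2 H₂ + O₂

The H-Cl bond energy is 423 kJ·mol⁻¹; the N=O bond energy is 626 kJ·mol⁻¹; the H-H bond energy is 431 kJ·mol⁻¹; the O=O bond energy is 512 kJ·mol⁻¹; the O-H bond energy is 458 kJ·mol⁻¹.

ΔH ≈ +458 kJ

Bonds broken (reactants):
  O-H: 4 × 458 = 1832
  Σ(broken) = 1832 kJ
Bonds formed (products):
  H-H: 2 × 431 = 862
  O=O: 1 × 512 = 512
  Σ(formed) = 1374 kJ
ΔH = Σ(broken) − Σ(formed) = 1832 − 1374 = +458 kJ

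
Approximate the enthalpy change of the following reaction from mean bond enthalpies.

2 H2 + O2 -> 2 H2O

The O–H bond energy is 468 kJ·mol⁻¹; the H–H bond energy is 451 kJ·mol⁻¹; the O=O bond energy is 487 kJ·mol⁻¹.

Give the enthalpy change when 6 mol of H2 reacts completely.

Bonds broken (reactants):
  H–H: 2 × 451 = 902
  O=O: 1 × 487 = 487
  Σ(broken) = 1389 kJ
Bonds formed (products):
  O–H: 4 × 468 = 1872
  Σ(formed) = 1872 kJ
ΔH = Σ(broken) − Σ(formed) = 1389 − 1872 = −483 kJ
For 3× the reaction as written: 3 × (−483) = −1449 kJ

ΔH = −1449 kJ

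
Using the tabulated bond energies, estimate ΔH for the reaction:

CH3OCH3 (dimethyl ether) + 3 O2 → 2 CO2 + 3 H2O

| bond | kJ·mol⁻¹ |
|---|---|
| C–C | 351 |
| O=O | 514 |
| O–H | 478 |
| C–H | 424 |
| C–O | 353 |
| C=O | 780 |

Bonds broken (reactants):
  C–H: 6 × 424 = 2544
  C–O: 2 × 353 = 706
  O=O: 3 × 514 = 1542
  Σ(broken) = 4792 kJ
Bonds formed (products):
  C=O: 4 × 780 = 3120
  O–H: 6 × 478 = 2868
  Σ(formed) = 5988 kJ
ΔH = Σ(broken) − Σ(formed) = 4792 − 5988 = −1196 kJ

ΔH ≈ −1196 kJ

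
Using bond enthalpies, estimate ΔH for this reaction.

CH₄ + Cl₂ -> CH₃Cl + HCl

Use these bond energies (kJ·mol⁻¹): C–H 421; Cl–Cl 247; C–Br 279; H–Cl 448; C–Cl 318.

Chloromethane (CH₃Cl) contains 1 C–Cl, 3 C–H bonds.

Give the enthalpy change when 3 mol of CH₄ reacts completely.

Bonds broken (reactants):
  C–H: 4 × 421 = 1684
  Cl–Cl: 1 × 247 = 247
  Σ(broken) = 1931 kJ
Bonds formed (products):
  C–Cl: 1 × 318 = 318
  C–H: 3 × 421 = 1263
  H–Cl: 1 × 448 = 448
  Σ(formed) = 2029 kJ
ΔH = Σ(broken) − Σ(formed) = 1931 − 2029 = −98 kJ
For 3× the reaction as written: 3 × (−98) = −294 kJ

ΔH = −294 kJ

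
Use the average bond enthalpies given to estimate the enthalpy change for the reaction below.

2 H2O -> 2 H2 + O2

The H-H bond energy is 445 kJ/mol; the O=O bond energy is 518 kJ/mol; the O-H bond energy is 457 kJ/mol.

ΔH ≈ +420 kJ

Bonds broken (reactants):
  O-H: 4 × 457 = 1828
  Σ(broken) = 1828 kJ
Bonds formed (products):
  H-H: 2 × 445 = 890
  O=O: 1 × 518 = 518
  Σ(formed) = 1408 kJ
ΔH = Σ(broken) − Σ(formed) = 1828 − 1408 = +420 kJ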